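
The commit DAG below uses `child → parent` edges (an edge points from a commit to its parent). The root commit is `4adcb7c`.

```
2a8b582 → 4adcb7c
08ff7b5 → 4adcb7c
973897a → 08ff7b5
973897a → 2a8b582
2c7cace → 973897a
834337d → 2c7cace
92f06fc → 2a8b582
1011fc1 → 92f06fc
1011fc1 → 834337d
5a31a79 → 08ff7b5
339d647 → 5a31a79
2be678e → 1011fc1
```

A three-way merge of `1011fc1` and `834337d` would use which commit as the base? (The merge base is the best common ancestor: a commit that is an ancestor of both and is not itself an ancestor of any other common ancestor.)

834337d

Ancestors of 1011fc1: {08ff7b5, 1011fc1, 2a8b582, 2c7cace, 4adcb7c, 834337d, 92f06fc, 973897a}.
Ancestors of 834337d: {08ff7b5, 2a8b582, 2c7cace, 4adcb7c, 834337d, 973897a}.
Common ancestors: {08ff7b5, 2a8b582, 2c7cace, 4adcb7c, 834337d, 973897a}.
Among these, 834337d is not an ancestor of any other common ancestor — it is the merge base.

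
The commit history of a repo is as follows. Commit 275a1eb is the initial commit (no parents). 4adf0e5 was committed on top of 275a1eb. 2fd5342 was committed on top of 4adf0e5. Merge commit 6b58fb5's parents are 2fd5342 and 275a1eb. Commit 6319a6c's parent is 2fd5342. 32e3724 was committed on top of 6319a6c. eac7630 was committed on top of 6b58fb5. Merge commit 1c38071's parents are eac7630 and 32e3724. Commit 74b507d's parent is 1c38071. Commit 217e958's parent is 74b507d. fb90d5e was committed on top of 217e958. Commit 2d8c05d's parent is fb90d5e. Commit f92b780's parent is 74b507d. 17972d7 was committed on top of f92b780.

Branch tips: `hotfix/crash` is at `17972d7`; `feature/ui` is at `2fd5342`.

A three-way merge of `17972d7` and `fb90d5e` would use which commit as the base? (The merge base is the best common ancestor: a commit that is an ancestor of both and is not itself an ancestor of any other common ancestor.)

Ancestors of 17972d7: {17972d7, 1c38071, 275a1eb, 2fd5342, 32e3724, 4adf0e5, 6319a6c, 6b58fb5, 74b507d, eac7630, f92b780}.
Ancestors of fb90d5e: {1c38071, 217e958, 275a1eb, 2fd5342, 32e3724, 4adf0e5, 6319a6c, 6b58fb5, 74b507d, eac7630, fb90d5e}.
Common ancestors: {1c38071, 275a1eb, 2fd5342, 32e3724, 4adf0e5, 6319a6c, 6b58fb5, 74b507d, eac7630}.
Among these, 74b507d is not an ancestor of any other common ancestor — it is the merge base.

74b507d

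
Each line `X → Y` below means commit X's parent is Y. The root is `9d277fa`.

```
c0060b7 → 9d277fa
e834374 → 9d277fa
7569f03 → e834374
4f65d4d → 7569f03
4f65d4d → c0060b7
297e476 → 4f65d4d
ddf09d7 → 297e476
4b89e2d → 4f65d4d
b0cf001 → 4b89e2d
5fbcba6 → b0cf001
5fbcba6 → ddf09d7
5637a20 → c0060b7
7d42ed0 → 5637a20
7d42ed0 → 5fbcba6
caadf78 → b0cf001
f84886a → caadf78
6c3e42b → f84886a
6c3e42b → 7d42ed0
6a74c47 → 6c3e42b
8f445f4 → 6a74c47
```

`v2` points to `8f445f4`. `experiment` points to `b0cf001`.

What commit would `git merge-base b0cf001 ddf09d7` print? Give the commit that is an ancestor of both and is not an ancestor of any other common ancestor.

4f65d4d

Ancestors of b0cf001: {4b89e2d, 4f65d4d, 7569f03, 9d277fa, b0cf001, c0060b7, e834374}.
Ancestors of ddf09d7: {297e476, 4f65d4d, 7569f03, 9d277fa, c0060b7, ddf09d7, e834374}.
Common ancestors: {4f65d4d, 7569f03, 9d277fa, c0060b7, e834374}.
Among these, 4f65d4d is not an ancestor of any other common ancestor — it is the merge base.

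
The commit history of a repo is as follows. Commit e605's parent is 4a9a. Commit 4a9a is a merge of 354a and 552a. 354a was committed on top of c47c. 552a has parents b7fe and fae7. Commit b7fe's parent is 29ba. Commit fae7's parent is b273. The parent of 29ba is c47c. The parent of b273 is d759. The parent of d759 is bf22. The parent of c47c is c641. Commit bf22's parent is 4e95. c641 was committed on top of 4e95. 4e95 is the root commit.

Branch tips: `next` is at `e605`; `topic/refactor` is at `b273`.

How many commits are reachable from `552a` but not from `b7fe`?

5

Reachable from 552a: {29ba, 4e95, 552a, b273, b7fe, bf22, c47c, c641, d759, fae7}.
Reachable from b7fe: {29ba, 4e95, b7fe, c47c, c641}.
In 552a's history but not b7fe's: {552a, b273, bf22, d759, fae7} — 5 commits.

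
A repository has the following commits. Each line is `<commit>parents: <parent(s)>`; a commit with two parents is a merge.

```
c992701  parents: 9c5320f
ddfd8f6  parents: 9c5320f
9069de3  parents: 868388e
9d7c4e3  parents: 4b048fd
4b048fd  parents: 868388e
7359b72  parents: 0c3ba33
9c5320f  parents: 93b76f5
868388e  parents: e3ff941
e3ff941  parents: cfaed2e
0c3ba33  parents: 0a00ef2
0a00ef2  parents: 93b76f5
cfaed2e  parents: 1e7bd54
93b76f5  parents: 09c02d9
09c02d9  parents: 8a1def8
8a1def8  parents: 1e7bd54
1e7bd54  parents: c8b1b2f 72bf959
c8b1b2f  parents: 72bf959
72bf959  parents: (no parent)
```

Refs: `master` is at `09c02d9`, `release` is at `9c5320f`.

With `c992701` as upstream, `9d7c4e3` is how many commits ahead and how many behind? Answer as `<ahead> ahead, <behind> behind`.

Reachable from 9d7c4e3: {1e7bd54, 4b048fd, 72bf959, 868388e, 9d7c4e3, c8b1b2f, cfaed2e, e3ff941}.
Reachable from c992701: {09c02d9, 1e7bd54, 72bf959, 8a1def8, 93b76f5, 9c5320f, c8b1b2f, c992701}.
Only in 9d7c4e3's history (ahead): {4b048fd, 868388e, 9d7c4e3, cfaed2e, e3ff941} — 5.
Only in c992701's history (behind): {09c02d9, 8a1def8, 93b76f5, 9c5320f, c992701} — 5.

5 ahead, 5 behind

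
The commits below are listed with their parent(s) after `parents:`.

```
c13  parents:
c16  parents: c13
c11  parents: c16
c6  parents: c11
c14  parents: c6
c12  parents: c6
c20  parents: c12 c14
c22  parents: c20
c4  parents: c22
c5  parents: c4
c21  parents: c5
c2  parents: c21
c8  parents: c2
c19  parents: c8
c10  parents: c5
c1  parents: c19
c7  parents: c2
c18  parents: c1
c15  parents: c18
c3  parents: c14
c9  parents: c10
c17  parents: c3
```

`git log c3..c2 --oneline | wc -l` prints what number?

7

Reachable from c2: {c11, c12, c13, c14, c16, c2, c20, c21, c22, c4, c5, c6}.
Reachable from c3: {c11, c13, c14, c16, c3, c6}.
In c2's history but not c3's: {c12, c2, c20, c21, c22, c4, c5} — 7 commits.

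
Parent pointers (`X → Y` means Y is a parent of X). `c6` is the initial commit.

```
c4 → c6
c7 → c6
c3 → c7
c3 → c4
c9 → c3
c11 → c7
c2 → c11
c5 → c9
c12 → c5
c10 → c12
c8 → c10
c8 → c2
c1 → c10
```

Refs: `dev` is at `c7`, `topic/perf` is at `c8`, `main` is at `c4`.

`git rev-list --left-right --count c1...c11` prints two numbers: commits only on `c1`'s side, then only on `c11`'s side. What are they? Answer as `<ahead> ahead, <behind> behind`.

7 ahead, 1 behind

Reachable from c1: {c1, c10, c12, c3, c4, c5, c6, c7, c9}.
Reachable from c11: {c11, c6, c7}.
Only in c1's history (ahead): {c1, c10, c12, c3, c4, c5, c9} — 7.
Only in c11's history (behind): {c11} — 1.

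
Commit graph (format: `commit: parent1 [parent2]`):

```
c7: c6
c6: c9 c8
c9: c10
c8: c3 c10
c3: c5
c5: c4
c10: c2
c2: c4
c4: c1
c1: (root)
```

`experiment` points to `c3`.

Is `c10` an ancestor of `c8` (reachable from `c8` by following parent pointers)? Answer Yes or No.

Yes

Ancestors of c8 (commits reachable by following parents): {c1, c10, c2, c3, c4, c5, c8}.
c10 is in that set, so it is an ancestor of c8.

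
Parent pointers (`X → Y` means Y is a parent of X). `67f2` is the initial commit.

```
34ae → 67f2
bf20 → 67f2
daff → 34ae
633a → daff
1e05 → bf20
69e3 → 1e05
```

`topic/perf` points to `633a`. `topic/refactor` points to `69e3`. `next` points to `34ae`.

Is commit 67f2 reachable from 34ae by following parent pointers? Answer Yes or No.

Yes

Ancestors of 34ae (commits reachable by following parents): {34ae, 67f2}.
67f2 is in that set, so it is an ancestor of 34ae.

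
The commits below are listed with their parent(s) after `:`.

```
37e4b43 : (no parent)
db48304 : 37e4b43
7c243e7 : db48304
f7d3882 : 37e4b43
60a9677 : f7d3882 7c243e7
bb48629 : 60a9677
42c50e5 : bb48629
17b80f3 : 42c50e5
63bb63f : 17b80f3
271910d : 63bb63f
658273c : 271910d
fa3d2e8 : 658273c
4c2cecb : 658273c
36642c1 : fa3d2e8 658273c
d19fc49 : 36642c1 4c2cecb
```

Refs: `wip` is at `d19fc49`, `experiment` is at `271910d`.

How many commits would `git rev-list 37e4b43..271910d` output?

Reachable from 271910d: {17b80f3, 271910d, 37e4b43, 42c50e5, 60a9677, 63bb63f, 7c243e7, bb48629, db48304, f7d3882}.
Reachable from 37e4b43: {37e4b43}.
In 271910d's history but not 37e4b43's: {17b80f3, 271910d, 42c50e5, 60a9677, 63bb63f, 7c243e7, bb48629, db48304, f7d3882} — 9 commits.

9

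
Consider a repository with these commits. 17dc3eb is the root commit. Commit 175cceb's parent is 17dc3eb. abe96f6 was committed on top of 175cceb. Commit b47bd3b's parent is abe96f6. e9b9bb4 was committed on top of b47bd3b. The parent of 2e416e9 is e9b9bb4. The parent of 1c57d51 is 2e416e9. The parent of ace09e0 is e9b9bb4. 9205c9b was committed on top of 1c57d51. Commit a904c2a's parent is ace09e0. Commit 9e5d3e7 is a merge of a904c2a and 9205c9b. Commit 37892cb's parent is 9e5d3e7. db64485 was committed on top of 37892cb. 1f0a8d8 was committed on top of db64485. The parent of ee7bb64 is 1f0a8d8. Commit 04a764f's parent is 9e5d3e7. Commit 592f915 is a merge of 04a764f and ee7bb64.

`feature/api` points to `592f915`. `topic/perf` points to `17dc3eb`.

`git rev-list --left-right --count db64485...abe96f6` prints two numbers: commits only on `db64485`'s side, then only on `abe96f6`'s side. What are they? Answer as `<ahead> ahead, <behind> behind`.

10 ahead, 0 behind

Reachable from db64485: {175cceb, 17dc3eb, 1c57d51, 2e416e9, 37892cb, 9205c9b, 9e5d3e7, a904c2a, abe96f6, ace09e0, b47bd3b, db64485, e9b9bb4}.
Reachable from abe96f6: {175cceb, 17dc3eb, abe96f6}.
Only in db64485's history (ahead): {1c57d51, 2e416e9, 37892cb, 9205c9b, 9e5d3e7, a904c2a, ace09e0, b47bd3b, db64485, e9b9bb4} — 10.
Only in abe96f6's history (behind): {} — 0.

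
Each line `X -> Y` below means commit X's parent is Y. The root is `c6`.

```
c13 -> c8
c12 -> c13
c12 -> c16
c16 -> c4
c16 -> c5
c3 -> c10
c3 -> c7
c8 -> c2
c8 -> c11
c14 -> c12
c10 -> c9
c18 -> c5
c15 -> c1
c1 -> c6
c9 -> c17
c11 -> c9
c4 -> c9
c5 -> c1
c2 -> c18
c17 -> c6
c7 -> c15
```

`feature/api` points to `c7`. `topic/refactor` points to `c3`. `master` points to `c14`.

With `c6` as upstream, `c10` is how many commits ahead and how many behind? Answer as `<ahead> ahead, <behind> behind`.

Reachable from c10: {c10, c17, c6, c9}.
Reachable from c6: {c6}.
Only in c10's history (ahead): {c10, c17, c9} — 3.
Only in c6's history (behind): {} — 0.

3 ahead, 0 behind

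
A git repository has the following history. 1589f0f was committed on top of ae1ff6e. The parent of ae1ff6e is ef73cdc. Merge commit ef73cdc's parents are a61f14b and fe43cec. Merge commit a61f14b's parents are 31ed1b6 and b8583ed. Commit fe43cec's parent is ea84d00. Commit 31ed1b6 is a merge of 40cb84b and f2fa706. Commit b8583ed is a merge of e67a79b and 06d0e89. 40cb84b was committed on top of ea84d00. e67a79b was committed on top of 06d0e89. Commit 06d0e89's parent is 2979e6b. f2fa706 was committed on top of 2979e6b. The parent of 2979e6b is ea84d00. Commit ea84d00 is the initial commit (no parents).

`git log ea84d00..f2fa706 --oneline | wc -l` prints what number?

Reachable from f2fa706: {2979e6b, ea84d00, f2fa706}.
Reachable from ea84d00: {ea84d00}.
In f2fa706's history but not ea84d00's: {2979e6b, f2fa706} — 2 commits.

2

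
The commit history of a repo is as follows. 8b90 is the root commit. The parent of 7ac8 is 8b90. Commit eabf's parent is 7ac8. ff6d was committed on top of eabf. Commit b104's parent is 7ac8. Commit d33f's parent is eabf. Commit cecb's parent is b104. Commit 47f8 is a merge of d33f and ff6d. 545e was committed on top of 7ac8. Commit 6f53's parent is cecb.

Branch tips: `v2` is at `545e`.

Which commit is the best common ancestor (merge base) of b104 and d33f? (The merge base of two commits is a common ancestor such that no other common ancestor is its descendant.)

7ac8

Ancestors of b104: {7ac8, 8b90, b104}.
Ancestors of d33f: {7ac8, 8b90, d33f, eabf}.
Common ancestors: {7ac8, 8b90}.
Among these, 7ac8 is not an ancestor of any other common ancestor — it is the merge base.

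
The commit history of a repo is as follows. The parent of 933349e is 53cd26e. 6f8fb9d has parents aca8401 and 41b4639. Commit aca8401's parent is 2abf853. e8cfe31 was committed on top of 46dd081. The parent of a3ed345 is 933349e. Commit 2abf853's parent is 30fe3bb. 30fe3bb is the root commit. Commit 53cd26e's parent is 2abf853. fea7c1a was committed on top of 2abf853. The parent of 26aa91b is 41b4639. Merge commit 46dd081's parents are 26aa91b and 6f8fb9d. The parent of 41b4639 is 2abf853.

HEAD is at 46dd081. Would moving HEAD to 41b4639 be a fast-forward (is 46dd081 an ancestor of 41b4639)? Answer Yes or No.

No

A fast-forward from 46dd081 to 41b4639 is possible iff 46dd081 is an ancestor of 41b4639.
Ancestors of 41b4639: {2abf853, 30fe3bb, 41b4639}.
46dd081 is not among them, so fast-forward is not possible.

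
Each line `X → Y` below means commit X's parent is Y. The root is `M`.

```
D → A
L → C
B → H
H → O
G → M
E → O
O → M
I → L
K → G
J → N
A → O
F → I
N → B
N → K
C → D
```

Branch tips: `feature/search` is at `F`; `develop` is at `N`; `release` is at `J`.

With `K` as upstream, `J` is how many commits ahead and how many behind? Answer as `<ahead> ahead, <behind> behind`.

5 ahead, 0 behind

Reachable from J: {B, G, H, J, K, M, N, O}.
Reachable from K: {G, K, M}.
Only in J's history (ahead): {B, H, J, N, O} — 5.
Only in K's history (behind): {} — 0.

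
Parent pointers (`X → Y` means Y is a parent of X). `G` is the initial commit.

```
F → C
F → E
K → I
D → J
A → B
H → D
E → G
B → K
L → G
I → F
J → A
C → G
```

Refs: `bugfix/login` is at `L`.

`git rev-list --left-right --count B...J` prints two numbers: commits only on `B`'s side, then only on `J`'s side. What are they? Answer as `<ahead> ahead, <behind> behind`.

0 ahead, 2 behind

Reachable from B: {B, C, E, F, G, I, K}.
Reachable from J: {A, B, C, E, F, G, I, J, K}.
Only in B's history (ahead): {} — 0.
Only in J's history (behind): {A, J} — 2.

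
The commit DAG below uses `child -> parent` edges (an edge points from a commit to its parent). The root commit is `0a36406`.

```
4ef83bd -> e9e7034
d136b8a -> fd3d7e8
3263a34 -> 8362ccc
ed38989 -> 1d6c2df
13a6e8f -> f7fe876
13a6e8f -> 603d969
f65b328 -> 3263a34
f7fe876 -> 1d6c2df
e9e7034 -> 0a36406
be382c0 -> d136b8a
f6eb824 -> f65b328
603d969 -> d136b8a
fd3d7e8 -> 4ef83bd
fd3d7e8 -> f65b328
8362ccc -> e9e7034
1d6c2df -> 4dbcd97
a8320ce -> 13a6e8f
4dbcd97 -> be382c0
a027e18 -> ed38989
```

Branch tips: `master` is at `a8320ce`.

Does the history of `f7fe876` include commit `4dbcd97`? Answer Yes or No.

Yes

Ancestors of f7fe876 (commits reachable by following parents): {0a36406, 1d6c2df, 3263a34, 4dbcd97, 4ef83bd, 8362ccc, be382c0, d136b8a, e9e7034, f65b328, f7fe876, fd3d7e8}.
4dbcd97 is in that set, so it is an ancestor of f7fe876.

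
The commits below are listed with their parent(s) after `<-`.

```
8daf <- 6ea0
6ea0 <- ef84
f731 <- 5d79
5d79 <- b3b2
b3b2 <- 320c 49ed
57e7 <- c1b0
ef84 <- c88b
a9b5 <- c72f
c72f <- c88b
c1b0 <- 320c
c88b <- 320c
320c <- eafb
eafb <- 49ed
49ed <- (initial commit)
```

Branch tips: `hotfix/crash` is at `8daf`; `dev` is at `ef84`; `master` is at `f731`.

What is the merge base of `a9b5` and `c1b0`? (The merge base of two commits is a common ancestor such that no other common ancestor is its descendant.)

Ancestors of a9b5: {320c, 49ed, a9b5, c72f, c88b, eafb}.
Ancestors of c1b0: {320c, 49ed, c1b0, eafb}.
Common ancestors: {320c, 49ed, eafb}.
Among these, 320c is not an ancestor of any other common ancestor — it is the merge base.

320c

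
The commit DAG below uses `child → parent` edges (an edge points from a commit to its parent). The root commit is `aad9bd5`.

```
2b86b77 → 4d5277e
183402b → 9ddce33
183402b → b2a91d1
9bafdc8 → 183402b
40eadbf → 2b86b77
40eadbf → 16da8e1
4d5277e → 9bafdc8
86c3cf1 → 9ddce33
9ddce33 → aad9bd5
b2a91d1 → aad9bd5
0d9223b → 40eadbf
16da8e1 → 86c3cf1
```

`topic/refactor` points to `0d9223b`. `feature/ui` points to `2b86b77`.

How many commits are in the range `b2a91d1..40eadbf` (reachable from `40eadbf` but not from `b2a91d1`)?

Reachable from 40eadbf: {16da8e1, 183402b, 2b86b77, 40eadbf, 4d5277e, 86c3cf1, 9bafdc8, 9ddce33, aad9bd5, b2a91d1}.
Reachable from b2a91d1: {aad9bd5, b2a91d1}.
In 40eadbf's history but not b2a91d1's: {16da8e1, 183402b, 2b86b77, 40eadbf, 4d5277e, 86c3cf1, 9bafdc8, 9ddce33} — 8 commits.

8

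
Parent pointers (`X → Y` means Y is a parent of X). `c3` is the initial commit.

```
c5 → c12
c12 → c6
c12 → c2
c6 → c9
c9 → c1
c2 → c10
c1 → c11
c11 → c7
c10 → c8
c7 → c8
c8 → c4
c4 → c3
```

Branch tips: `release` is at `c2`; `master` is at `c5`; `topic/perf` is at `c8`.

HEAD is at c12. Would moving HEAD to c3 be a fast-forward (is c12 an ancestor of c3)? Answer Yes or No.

No

A fast-forward from c12 to c3 is possible iff c12 is an ancestor of c3.
Ancestors of c3: {c3}.
c12 is not among them, so fast-forward is not possible.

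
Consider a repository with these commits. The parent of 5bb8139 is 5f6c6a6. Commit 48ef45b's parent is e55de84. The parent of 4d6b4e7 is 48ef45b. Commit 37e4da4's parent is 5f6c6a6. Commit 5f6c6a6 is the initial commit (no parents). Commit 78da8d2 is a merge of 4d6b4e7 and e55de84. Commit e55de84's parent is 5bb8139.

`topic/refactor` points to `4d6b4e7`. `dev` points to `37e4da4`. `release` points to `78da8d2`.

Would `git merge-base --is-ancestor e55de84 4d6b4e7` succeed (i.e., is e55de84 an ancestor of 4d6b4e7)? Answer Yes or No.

Ancestors of 4d6b4e7 (commits reachable by following parents): {48ef45b, 4d6b4e7, 5bb8139, 5f6c6a6, e55de84}.
e55de84 is in that set, so it is an ancestor of 4d6b4e7.

Yes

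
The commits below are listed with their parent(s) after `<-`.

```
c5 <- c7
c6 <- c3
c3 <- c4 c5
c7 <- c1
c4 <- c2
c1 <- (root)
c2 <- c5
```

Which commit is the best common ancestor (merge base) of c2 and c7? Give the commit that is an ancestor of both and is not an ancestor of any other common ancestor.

Ancestors of c2: {c1, c2, c5, c7}.
Ancestors of c7: {c1, c7}.
Common ancestors: {c1, c7}.
Among these, c7 is not an ancestor of any other common ancestor — it is the merge base.

c7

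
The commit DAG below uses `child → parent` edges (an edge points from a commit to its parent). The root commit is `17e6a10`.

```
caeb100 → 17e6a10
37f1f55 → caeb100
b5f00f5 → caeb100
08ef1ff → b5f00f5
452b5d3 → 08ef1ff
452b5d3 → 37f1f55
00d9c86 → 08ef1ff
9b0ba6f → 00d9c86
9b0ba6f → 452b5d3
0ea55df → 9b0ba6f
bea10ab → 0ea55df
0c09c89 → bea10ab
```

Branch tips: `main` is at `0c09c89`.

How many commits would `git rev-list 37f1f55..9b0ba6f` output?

5

Reachable from 9b0ba6f: {00d9c86, 08ef1ff, 17e6a10, 37f1f55, 452b5d3, 9b0ba6f, b5f00f5, caeb100}.
Reachable from 37f1f55: {17e6a10, 37f1f55, caeb100}.
In 9b0ba6f's history but not 37f1f55's: {00d9c86, 08ef1ff, 452b5d3, 9b0ba6f, b5f00f5} — 5 commits.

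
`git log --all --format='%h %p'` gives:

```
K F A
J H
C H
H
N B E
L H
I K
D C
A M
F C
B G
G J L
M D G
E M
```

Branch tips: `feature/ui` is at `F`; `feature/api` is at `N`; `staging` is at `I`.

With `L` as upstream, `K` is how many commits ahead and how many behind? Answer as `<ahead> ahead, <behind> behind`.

8 ahead, 0 behind

Reachable from K: {A, C, D, F, G, H, J, K, L, M}.
Reachable from L: {H, L}.
Only in K's history (ahead): {A, C, D, F, G, J, K, M} — 8.
Only in L's history (behind): {} — 0.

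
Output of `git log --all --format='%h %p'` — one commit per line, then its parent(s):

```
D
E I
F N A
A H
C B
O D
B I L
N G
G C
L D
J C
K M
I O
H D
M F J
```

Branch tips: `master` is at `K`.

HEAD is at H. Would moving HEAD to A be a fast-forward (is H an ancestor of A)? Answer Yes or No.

Yes

A fast-forward from H to A is possible iff H is an ancestor of A.
Ancestors of A: {A, D, H}.
H is among them, so fast-forward is possible.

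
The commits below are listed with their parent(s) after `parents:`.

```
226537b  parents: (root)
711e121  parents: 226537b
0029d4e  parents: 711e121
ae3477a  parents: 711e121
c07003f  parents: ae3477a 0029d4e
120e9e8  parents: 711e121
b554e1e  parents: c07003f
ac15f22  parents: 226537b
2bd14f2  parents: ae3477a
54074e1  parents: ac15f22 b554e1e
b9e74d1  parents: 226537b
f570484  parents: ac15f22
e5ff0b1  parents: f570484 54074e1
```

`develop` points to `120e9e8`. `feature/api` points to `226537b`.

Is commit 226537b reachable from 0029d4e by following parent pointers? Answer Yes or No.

Ancestors of 0029d4e (commits reachable by following parents): {0029d4e, 226537b, 711e121}.
226537b is in that set, so it is an ancestor of 0029d4e.

Yes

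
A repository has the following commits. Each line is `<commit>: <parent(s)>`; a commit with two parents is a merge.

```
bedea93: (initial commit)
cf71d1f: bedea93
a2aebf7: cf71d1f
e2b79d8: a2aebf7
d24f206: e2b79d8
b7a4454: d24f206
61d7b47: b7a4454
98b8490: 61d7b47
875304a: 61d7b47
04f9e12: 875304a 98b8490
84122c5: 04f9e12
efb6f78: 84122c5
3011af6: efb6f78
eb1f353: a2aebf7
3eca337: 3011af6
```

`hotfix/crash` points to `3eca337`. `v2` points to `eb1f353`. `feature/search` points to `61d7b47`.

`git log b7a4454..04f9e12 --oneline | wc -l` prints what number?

4

Reachable from 04f9e12: {04f9e12, 61d7b47, 875304a, 98b8490, a2aebf7, b7a4454, bedea93, cf71d1f, d24f206, e2b79d8}.
Reachable from b7a4454: {a2aebf7, b7a4454, bedea93, cf71d1f, d24f206, e2b79d8}.
In 04f9e12's history but not b7a4454's: {04f9e12, 61d7b47, 875304a, 98b8490} — 4 commits.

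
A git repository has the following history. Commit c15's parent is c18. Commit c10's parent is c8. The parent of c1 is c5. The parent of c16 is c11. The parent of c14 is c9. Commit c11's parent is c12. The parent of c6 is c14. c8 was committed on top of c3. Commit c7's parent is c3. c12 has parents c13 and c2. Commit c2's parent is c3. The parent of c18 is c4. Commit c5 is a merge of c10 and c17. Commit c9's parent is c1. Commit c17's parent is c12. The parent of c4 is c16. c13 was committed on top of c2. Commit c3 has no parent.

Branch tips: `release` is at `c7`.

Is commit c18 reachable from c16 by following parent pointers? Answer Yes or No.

No

Ancestors of c16: {c11, c12, c13, c16, c2, c3}.
c18 is not in that set, so it is not an ancestor of c16.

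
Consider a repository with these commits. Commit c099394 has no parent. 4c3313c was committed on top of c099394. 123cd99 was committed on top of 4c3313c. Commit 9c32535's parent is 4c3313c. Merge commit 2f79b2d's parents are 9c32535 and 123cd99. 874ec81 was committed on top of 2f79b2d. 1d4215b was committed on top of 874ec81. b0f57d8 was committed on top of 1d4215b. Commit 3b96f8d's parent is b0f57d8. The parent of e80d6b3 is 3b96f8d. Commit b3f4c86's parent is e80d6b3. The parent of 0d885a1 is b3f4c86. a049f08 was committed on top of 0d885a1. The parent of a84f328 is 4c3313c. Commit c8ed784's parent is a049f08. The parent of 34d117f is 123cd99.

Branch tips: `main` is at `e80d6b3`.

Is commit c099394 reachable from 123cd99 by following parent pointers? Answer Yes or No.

Ancestors of 123cd99 (commits reachable by following parents): {123cd99, 4c3313c, c099394}.
c099394 is in that set, so it is an ancestor of 123cd99.

Yes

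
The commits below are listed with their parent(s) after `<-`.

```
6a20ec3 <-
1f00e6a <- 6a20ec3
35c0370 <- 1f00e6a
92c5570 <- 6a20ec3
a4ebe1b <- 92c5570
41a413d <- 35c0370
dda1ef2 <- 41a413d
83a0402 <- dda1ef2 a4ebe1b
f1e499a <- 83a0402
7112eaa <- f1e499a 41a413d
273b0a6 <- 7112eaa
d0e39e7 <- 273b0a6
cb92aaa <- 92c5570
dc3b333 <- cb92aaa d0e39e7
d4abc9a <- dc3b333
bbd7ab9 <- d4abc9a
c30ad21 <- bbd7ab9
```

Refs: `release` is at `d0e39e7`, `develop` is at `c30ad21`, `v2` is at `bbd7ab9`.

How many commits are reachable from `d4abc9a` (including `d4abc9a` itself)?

15

Walking parent pointers from d4abc9a: reachable set = {1f00e6a, 273b0a6, 35c0370, 41a413d, 6a20ec3, 7112eaa, 83a0402, 92c5570, a4ebe1b, cb92aaa, d0e39e7, d4abc9a, dc3b333, dda1ef2, f1e499a}.
That is 15 commits.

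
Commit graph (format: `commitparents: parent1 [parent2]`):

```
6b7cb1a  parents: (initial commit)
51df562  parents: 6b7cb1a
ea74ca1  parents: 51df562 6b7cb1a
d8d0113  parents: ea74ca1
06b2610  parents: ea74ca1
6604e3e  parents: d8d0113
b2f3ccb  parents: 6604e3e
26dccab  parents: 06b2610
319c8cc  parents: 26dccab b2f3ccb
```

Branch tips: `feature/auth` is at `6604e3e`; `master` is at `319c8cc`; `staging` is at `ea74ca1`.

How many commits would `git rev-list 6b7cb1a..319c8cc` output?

8

Reachable from 319c8cc: {06b2610, 26dccab, 319c8cc, 51df562, 6604e3e, 6b7cb1a, b2f3ccb, d8d0113, ea74ca1}.
Reachable from 6b7cb1a: {6b7cb1a}.
In 319c8cc's history but not 6b7cb1a's: {06b2610, 26dccab, 319c8cc, 51df562, 6604e3e, b2f3ccb, d8d0113, ea74ca1} — 8 commits.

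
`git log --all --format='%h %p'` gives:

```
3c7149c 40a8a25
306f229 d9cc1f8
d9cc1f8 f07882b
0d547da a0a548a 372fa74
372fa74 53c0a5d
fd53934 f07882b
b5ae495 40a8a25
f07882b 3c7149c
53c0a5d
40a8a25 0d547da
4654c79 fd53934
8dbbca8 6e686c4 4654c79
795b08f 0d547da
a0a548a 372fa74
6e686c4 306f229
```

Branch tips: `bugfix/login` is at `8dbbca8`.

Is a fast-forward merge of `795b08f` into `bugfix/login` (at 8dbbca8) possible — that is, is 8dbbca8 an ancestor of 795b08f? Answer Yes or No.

No

A fast-forward from 8dbbca8 to 795b08f is possible iff 8dbbca8 is an ancestor of 795b08f.
Ancestors of 795b08f: {0d547da, 372fa74, 53c0a5d, 795b08f, a0a548a}.
8dbbca8 is not among them, so fast-forward is not possible.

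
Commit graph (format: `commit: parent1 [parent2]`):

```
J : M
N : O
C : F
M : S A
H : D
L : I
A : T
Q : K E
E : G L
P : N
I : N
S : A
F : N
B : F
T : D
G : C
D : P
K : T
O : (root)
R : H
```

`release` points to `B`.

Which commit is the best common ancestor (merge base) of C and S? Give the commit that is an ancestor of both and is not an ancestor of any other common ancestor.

N

Ancestors of C: {C, F, N, O}.
Ancestors of S: {A, D, N, O, P, S, T}.
Common ancestors: {N, O}.
Among these, N is not an ancestor of any other common ancestor — it is the merge base.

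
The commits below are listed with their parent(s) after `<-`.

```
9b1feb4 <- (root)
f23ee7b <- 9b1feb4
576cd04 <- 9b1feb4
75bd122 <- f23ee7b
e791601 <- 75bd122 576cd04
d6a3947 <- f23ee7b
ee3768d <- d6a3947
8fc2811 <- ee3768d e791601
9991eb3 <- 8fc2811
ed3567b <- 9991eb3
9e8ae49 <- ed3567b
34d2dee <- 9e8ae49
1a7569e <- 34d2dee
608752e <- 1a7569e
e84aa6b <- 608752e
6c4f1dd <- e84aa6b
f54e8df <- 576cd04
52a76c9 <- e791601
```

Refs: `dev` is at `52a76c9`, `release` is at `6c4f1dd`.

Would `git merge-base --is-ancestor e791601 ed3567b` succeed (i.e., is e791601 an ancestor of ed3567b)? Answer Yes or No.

Yes

Ancestors of ed3567b (commits reachable by following parents): {576cd04, 75bd122, 8fc2811, 9991eb3, 9b1feb4, d6a3947, e791601, ed3567b, ee3768d, f23ee7b}.
e791601 is in that set, so it is an ancestor of ed3567b.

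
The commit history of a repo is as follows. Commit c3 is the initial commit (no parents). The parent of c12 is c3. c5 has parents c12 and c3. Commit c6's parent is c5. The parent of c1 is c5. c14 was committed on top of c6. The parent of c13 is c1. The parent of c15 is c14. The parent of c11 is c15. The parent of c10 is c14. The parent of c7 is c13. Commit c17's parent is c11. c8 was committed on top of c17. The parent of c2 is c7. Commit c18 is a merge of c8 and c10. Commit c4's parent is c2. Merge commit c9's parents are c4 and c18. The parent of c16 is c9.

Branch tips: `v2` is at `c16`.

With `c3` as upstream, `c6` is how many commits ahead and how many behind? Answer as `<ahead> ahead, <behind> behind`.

Reachable from c6: {c12, c3, c5, c6}.
Reachable from c3: {c3}.
Only in c6's history (ahead): {c12, c5, c6} — 3.
Only in c3's history (behind): {} — 0.

3 ahead, 0 behind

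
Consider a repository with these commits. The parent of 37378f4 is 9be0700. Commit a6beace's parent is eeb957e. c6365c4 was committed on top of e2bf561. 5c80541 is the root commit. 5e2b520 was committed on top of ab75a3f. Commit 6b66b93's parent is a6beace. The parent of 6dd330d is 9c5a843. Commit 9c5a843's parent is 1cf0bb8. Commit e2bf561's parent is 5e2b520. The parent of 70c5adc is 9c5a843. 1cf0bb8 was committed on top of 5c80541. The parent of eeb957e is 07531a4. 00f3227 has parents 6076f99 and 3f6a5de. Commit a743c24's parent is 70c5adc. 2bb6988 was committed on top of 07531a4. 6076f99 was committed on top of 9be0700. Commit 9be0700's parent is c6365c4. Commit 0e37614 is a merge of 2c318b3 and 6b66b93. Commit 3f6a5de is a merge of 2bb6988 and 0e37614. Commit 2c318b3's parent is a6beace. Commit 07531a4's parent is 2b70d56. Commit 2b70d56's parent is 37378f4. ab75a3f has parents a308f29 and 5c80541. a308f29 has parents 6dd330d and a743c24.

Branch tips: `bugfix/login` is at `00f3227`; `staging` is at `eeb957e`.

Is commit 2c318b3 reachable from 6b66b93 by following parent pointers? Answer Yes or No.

Ancestors of 6b66b93: {07531a4, 1cf0bb8, 2b70d56, 37378f4, 5c80541, 5e2b520, 6b66b93, 6dd330d, 70c5adc, 9be0700, 9c5a843, a308f29, a6beace, a743c24, ab75a3f, c6365c4, e2bf561, eeb957e}.
2c318b3 is not in that set, so it is not an ancestor of 6b66b93.

No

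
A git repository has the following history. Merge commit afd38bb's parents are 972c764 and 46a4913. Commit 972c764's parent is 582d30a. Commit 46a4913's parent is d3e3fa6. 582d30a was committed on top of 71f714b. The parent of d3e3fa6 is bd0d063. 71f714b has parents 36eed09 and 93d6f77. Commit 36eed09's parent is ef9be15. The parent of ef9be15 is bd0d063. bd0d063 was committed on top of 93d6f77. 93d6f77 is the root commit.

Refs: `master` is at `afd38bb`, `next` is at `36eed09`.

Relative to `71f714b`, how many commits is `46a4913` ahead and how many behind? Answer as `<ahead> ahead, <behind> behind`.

2 ahead, 3 behind

Reachable from 46a4913: {46a4913, 93d6f77, bd0d063, d3e3fa6}.
Reachable from 71f714b: {36eed09, 71f714b, 93d6f77, bd0d063, ef9be15}.
Only in 46a4913's history (ahead): {46a4913, d3e3fa6} — 2.
Only in 71f714b's history (behind): {36eed09, 71f714b, ef9be15} — 3.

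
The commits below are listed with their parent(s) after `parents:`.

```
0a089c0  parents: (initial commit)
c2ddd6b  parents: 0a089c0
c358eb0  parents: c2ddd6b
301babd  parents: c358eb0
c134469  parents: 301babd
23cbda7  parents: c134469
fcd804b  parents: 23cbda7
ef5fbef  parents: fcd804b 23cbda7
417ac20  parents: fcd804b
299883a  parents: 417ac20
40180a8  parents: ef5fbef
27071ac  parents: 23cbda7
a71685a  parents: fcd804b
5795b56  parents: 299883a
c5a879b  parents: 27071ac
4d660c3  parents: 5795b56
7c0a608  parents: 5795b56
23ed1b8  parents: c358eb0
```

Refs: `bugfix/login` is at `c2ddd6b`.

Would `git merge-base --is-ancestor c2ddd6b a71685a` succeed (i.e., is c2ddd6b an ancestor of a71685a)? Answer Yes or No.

Ancestors of a71685a (commits reachable by following parents): {0a089c0, 23cbda7, 301babd, a71685a, c134469, c2ddd6b, c358eb0, fcd804b}.
c2ddd6b is in that set, so it is an ancestor of a71685a.

Yes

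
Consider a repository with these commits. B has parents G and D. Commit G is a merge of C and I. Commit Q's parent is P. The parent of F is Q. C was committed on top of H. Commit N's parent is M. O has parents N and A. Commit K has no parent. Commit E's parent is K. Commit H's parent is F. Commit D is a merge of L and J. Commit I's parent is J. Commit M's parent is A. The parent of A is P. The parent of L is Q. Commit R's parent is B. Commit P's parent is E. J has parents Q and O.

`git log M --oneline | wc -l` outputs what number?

5

Walking parent pointers from M: reachable set = {A, E, K, M, P}.
That is 5 commits.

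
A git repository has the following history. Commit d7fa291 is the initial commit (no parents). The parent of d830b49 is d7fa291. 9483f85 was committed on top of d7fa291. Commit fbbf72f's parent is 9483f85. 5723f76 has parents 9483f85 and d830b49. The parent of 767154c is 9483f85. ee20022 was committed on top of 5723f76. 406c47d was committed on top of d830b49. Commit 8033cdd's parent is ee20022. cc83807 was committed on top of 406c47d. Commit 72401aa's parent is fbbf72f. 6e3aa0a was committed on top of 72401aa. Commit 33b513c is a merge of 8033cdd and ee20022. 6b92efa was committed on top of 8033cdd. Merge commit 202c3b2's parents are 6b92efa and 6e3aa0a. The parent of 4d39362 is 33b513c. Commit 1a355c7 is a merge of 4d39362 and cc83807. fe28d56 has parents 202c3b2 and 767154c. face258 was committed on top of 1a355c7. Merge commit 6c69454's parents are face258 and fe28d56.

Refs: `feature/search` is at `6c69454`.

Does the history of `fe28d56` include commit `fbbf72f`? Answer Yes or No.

Yes

Ancestors of fe28d56 (commits reachable by following parents): {202c3b2, 5723f76, 6b92efa, 6e3aa0a, 72401aa, 767154c, 8033cdd, 9483f85, d7fa291, d830b49, ee20022, fbbf72f, fe28d56}.
fbbf72f is in that set, so it is an ancestor of fe28d56.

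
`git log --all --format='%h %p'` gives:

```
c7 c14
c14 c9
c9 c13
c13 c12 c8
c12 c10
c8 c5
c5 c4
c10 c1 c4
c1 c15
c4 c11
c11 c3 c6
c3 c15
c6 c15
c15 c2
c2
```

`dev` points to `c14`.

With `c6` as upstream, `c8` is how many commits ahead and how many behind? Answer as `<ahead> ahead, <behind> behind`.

Reachable from c8: {c11, c15, c2, c3, c4, c5, c6, c8}.
Reachable from c6: {c15, c2, c6}.
Only in c8's history (ahead): {c11, c3, c4, c5, c8} — 5.
Only in c6's history (behind): {} — 0.

5 ahead, 0 behind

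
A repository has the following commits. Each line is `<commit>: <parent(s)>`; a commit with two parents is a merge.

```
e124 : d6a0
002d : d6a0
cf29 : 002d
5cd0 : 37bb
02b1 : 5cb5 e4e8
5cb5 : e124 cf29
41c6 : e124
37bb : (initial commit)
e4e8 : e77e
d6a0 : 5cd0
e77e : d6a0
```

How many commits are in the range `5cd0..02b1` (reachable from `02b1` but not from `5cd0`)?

Reachable from 02b1: {002d, 02b1, 37bb, 5cb5, 5cd0, cf29, d6a0, e124, e4e8, e77e}.
Reachable from 5cd0: {37bb, 5cd0}.
In 02b1's history but not 5cd0's: {002d, 02b1, 5cb5, cf29, d6a0, e124, e4e8, e77e} — 8 commits.

8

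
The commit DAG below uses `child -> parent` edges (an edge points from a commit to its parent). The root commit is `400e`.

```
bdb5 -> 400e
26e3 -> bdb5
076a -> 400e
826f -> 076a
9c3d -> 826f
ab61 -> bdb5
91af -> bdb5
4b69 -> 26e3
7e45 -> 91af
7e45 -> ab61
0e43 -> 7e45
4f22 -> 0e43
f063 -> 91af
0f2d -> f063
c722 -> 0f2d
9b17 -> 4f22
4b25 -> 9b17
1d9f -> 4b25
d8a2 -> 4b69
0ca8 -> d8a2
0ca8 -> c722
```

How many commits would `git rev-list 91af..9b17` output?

5

Reachable from 9b17: {0e43, 400e, 4f22, 7e45, 91af, 9b17, ab61, bdb5}.
Reachable from 91af: {400e, 91af, bdb5}.
In 9b17's history but not 91af's: {0e43, 4f22, 7e45, 9b17, ab61} — 5 commits.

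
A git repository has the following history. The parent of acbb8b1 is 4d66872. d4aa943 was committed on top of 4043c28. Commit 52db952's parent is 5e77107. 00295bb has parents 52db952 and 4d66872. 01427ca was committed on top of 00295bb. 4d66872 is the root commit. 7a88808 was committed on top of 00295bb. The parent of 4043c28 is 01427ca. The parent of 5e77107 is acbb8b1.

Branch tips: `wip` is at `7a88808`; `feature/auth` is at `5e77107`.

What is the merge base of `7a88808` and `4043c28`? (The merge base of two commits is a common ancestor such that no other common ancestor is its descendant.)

00295bb

Ancestors of 7a88808: {00295bb, 4d66872, 52db952, 5e77107, 7a88808, acbb8b1}.
Ancestors of 4043c28: {00295bb, 01427ca, 4043c28, 4d66872, 52db952, 5e77107, acbb8b1}.
Common ancestors: {00295bb, 4d66872, 52db952, 5e77107, acbb8b1}.
Among these, 00295bb is not an ancestor of any other common ancestor — it is the merge base.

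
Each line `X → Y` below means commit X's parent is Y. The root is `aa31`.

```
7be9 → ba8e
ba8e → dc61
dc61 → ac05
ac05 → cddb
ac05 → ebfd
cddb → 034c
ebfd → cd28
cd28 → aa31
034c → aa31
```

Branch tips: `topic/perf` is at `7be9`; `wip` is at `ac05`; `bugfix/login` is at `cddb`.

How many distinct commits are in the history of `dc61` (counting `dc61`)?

7

Walking parent pointers from dc61: reachable set = {034c, aa31, ac05, cd28, cddb, dc61, ebfd}.
That is 7 commits.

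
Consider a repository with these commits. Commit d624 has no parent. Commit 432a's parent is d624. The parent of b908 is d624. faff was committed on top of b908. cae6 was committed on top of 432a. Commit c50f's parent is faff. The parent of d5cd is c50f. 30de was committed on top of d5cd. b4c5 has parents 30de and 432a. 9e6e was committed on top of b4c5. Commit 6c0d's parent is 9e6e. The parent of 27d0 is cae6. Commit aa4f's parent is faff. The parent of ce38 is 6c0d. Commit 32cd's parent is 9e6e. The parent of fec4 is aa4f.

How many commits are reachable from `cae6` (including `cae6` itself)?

3

Walking parent pointers from cae6: reachable set = {432a, cae6, d624}.
That is 3 commits.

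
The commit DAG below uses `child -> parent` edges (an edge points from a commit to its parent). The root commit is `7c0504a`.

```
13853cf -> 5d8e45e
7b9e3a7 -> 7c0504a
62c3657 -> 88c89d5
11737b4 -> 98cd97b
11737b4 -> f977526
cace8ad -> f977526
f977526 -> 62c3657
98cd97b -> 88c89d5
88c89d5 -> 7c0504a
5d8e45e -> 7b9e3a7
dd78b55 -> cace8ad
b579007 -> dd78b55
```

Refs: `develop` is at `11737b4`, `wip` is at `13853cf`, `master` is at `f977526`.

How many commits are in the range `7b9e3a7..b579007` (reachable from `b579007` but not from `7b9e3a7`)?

Reachable from b579007: {62c3657, 7c0504a, 88c89d5, b579007, cace8ad, dd78b55, f977526}.
Reachable from 7b9e3a7: {7b9e3a7, 7c0504a}.
In b579007's history but not 7b9e3a7's: {62c3657, 88c89d5, b579007, cace8ad, dd78b55, f977526} — 6 commits.

6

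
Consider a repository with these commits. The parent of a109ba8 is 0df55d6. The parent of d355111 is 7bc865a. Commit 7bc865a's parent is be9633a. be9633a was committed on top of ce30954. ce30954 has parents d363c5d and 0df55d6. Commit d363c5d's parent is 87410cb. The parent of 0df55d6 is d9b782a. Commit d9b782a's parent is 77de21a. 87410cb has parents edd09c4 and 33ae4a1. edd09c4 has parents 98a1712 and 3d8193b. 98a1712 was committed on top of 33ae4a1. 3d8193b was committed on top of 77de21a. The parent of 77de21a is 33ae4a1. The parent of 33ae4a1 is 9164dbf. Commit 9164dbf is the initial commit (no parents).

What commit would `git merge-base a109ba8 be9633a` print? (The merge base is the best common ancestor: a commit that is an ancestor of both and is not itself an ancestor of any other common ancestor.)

Ancestors of a109ba8: {0df55d6, 33ae4a1, 77de21a, 9164dbf, a109ba8, d9b782a}.
Ancestors of be9633a: {0df55d6, 33ae4a1, 3d8193b, 77de21a, 87410cb, 9164dbf, 98a1712, be9633a, ce30954, d363c5d, d9b782a, edd09c4}.
Common ancestors: {0df55d6, 33ae4a1, 77de21a, 9164dbf, d9b782a}.
Among these, 0df55d6 is not an ancestor of any other common ancestor — it is the merge base.

0df55d6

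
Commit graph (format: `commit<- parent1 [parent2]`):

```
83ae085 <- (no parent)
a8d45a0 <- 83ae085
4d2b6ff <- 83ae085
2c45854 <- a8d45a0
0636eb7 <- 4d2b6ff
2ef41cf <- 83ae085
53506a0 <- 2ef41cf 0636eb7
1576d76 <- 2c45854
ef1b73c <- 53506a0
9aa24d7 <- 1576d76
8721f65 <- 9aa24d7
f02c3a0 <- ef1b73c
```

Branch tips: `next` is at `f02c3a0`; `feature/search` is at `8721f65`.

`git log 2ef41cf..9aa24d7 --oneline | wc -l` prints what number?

4

Reachable from 9aa24d7: {1576d76, 2c45854, 83ae085, 9aa24d7, a8d45a0}.
Reachable from 2ef41cf: {2ef41cf, 83ae085}.
In 9aa24d7's history but not 2ef41cf's: {1576d76, 2c45854, 9aa24d7, a8d45a0} — 4 commits.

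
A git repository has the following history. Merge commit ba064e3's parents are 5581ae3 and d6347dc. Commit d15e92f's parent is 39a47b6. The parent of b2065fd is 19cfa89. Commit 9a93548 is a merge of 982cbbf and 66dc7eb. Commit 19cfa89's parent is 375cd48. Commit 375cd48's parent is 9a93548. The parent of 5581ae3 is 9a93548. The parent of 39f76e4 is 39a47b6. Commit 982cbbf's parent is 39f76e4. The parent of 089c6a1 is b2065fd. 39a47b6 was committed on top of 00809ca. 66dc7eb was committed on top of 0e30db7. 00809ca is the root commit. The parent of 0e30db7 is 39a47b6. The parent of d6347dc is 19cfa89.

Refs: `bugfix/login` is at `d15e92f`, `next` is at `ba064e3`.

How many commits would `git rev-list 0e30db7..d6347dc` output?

Reachable from d6347dc: {00809ca, 0e30db7, 19cfa89, 375cd48, 39a47b6, 39f76e4, 66dc7eb, 982cbbf, 9a93548, d6347dc}.
Reachable from 0e30db7: {00809ca, 0e30db7, 39a47b6}.
In d6347dc's history but not 0e30db7's: {19cfa89, 375cd48, 39f76e4, 66dc7eb, 982cbbf, 9a93548, d6347dc} — 7 commits.

7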